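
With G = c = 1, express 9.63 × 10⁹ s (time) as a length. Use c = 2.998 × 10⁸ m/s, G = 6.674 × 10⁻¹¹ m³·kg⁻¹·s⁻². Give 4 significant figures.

Time → length via c.
9.63 × 10⁹ s × (c) = 2.887 × 10¹⁸ m

2.887 × 10¹⁸ m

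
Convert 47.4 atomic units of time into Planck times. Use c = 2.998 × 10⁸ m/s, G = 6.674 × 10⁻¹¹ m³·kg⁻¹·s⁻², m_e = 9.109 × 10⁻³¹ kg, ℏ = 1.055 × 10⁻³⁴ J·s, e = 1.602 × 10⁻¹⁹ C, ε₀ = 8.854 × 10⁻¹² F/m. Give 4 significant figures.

2.130 × 10²⁸

atomic unit of time: τ_au = (4πε₀)²ℏ³/(m_e e⁴) = 2.423 × 10⁻¹⁷ s
Planck time: t_P = √(ℏG/c⁵) = 5.392 × 10⁻⁴⁴ s
47.4 × 2.423 × 10⁻¹⁷ / 5.392 × 10⁻⁴⁴ = 2.130 × 10²⁸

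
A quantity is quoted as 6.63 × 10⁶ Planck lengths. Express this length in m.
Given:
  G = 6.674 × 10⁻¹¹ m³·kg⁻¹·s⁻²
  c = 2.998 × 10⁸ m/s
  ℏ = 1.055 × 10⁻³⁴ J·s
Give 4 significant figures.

One Planck length: ℓ_P = √(ℏG/c³) = 1.616 × 10⁻³⁵ m.
6.63 × 10⁶ × 1.616 × 10⁻³⁵ m = 1.072 × 10⁻²⁸ m

1.072 × 10⁻²⁸ m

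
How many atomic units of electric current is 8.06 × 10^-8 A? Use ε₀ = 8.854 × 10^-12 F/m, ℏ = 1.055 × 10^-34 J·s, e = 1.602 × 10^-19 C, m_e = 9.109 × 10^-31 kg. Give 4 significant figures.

1.219 × 10^-5

atomic unit of electric current: I_au = e E_h/ℏ = m_e e⁵/((4πε₀)²ℏ³) = 6.612 × 10^-3 A.
8.06 × 10^-8 / 6.612 × 10^-3 = 1.219 × 10^-5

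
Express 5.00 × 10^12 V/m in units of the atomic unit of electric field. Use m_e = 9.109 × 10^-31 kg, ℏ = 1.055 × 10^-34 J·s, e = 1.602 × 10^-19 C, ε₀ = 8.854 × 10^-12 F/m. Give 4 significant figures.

9.745

atomic unit of electric field: E_au = E_h/(e a₀) = m_e²e⁵/((4πε₀)³ℏ⁴) = 5.131 × 10^11 V/m.
5.00 × 10^12 / 5.131 × 10^11 = 9.745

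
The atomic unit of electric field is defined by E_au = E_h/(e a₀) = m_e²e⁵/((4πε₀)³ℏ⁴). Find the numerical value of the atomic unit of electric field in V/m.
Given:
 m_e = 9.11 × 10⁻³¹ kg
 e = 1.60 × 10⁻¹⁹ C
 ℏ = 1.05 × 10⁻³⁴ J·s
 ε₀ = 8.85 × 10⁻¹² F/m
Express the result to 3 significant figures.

E_au = E_h/(e a₀) = m_e²e⁵/((4πε₀)³ℏ⁴)
E_h = 4.38 × 10⁻¹⁸ J
a₀ = 5.26 × 10⁻¹¹ m
E_h/(e·a₀) = 5.20 × 10¹¹ V/m

5.20 × 10¹¹ V/m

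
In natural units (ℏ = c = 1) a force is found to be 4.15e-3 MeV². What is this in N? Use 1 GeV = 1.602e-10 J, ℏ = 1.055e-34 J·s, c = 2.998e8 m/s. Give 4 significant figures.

3.367e-3 N

Force is [E]/[L] = [E]²/(ℏc); restore (ℏc)⁻¹.
1 GeV² → 1/(ℏc) × (1 GeV in J)² = 8.114e5 N.
Convert the energy scale: 4.15e-3 MeV² = 4.15e-9 GeV².
Result: 4.15e-9 × 8.114e5 = 3.367e-3 N.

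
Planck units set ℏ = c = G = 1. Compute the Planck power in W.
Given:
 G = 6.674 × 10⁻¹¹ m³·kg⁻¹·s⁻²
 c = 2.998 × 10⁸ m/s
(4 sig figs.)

The unique combination of the constants set to 1 with dimensions of power is P_P = c⁵/G.
  = 2.422 × 10⁴² / 6.674 × 10⁻¹¹
  = 3.629 × 10⁵² W

3.629 × 10⁵² W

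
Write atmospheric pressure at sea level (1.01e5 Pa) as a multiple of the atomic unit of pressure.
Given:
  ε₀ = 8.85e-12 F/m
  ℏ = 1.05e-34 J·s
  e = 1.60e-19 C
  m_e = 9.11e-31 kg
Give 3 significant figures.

3.35e-9

atomic unit of pressure: P_au = E_h/a₀³ = m_e⁴e¹⁰/((4πε₀)⁵ℏ⁸) = 3.01e13 Pa.
1.01e5 / 3.01e13 = 3.35e-9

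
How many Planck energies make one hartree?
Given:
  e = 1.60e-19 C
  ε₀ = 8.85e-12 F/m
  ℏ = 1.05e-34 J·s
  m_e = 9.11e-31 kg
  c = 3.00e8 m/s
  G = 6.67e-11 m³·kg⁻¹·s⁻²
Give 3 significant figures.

2.24e-27

hartree: E_h = m_e e⁴/(4πε₀ℏ)² = 4.38e-18 J
Planck energy: E_P = √(ℏc⁵/G) = 1.96e9 J
ratio = 4.38e-18 / 1.96e9 = 2.24e-27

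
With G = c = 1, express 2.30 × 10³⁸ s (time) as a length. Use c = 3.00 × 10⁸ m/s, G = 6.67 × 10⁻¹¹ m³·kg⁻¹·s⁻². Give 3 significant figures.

6.90 × 10⁴⁶ m

Time → length via c.
2.30 × 10³⁸ s × (c) = 6.90 × 10⁴⁶ m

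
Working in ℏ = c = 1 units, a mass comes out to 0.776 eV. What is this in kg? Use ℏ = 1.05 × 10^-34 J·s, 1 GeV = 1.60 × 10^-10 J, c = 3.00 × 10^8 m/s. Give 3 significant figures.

Mass is [E]/c²; divide by c².
1 GeV → 1/c² × (1 GeV in J) = 1.78 × 10^-27 kg.
Convert the energy scale: 0.776 eV = 7.76 × 10^-10 GeV.
Result: 7.76 × 10^-10 × 1.78 × 10^-27 = 1.38 × 10^-36 kg.

1.38 × 10^-36 kg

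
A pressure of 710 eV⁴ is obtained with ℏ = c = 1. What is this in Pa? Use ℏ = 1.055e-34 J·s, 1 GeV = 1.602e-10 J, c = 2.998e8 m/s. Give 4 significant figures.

1.478e4 Pa

Pressure is [E]/[L]³ = [E]⁴/(ℏc)³.
1 GeV⁴ → 1/(ℏc)³ × (1 GeV in J)⁴ = 2.082e37 Pa.
Convert the energy scale: 710 eV⁴ = 7.10e-34 GeV⁴.
Result: 7.10e-34 × 2.082e37 = 1.478e4 Pa.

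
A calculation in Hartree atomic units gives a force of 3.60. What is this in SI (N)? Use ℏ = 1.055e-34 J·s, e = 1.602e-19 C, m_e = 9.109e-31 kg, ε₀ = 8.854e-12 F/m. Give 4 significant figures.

2.959e-7 N

One atomic unit of force: F_au = E_h/a₀ = m_e²e⁶/((4πε₀)³ℏ⁴) = 8.220e-8 N.
3.60 × 8.220e-8 N = 2.959e-7 N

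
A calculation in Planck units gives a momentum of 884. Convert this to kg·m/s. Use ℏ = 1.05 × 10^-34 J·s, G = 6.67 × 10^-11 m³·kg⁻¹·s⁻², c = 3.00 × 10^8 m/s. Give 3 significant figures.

5.76 × 10^3 kg·m/s

One Planck momentum: p_P = √(ℏc³/G) = 6.52 kg·m/s.
884 × 6.52 kg·m/s = 5.76 × 10^3 kg·m/s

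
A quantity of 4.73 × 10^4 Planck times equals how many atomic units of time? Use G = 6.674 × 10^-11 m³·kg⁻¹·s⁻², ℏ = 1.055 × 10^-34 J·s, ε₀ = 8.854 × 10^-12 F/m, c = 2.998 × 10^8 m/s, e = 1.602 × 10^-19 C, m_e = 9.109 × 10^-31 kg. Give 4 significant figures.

Planck time: t_P = √(ℏG/c⁵) = 5.392 × 10^-44 s
atomic unit of time: τ_au = (4πε₀)²ℏ³/(m_e e⁴) = 2.423 × 10^-17 s
4.73 × 10^4 × 5.392 × 10^-44 / 2.423 × 10^-17 = 1.053 × 10^-22

1.053 × 10^-22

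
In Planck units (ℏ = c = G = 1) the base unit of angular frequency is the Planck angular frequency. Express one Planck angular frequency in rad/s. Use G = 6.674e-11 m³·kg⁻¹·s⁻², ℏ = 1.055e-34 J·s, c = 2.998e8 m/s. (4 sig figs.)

ω_P = √(c⁵/(ℏG))
  = √(3.440e86)
  = 1.855e43 rad/s

1.855e43 rad/s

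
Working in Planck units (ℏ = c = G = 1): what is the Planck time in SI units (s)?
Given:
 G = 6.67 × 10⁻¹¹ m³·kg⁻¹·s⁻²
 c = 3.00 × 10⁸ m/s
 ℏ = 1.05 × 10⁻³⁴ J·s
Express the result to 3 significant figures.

5.37 × 10⁻⁴⁴ s

From ℏ = c = G = 1 the time scale is t_P = √(ℏG/c⁵).
  = √(2.88 × 10⁻⁸⁷)
  = 5.37 × 10⁻⁴⁴ s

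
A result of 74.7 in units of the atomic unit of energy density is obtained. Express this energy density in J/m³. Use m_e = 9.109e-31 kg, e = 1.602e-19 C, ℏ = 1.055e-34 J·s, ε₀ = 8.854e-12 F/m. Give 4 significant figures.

One atomic unit of energy density: u_au = E_h/a₀³ = m_e⁴e¹⁰/((4πε₀)⁵ℏ⁸) = 2.929e13 J/m³.
74.7 × 2.929e13 J/m³ = 2.188e15 J/m³

2.188e15 J/m³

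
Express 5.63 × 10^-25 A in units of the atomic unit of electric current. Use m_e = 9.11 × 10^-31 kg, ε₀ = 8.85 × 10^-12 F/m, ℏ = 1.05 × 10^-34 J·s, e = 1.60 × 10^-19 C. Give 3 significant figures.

atomic unit of electric current: I_au = e E_h/ℏ = m_e e⁵/((4πε₀)²ℏ³) = 6.67 × 10^-3 A.
5.63 × 10^-25 / 6.67 × 10^-3 = 8.44 × 10^-23

8.44 × 10^-23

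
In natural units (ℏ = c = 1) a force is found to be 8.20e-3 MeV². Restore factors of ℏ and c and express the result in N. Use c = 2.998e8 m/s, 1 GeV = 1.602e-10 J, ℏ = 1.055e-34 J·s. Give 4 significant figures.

6.654e-3 N

Force is [E]/[L] = [E]²/(ℏc); restore (ℏc)⁻¹.
1 GeV² → 1/(ℏc) × (1 GeV in J)² = 8.114e5 N.
Convert the energy scale: 8.20e-3 MeV² = 8.20e-9 GeV².
Result: 8.20e-9 × 8.114e5 = 6.654e-3 N.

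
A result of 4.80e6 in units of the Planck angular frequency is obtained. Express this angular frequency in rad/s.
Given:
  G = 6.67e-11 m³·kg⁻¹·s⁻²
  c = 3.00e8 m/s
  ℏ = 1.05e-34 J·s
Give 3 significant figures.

8.94e49 rad/s

One Planck angular frequency: ω_P = √(c⁵/(ℏG)) = 1.86e43 rad/s.
4.80e6 × 1.86e43 rad/s = 8.94e49 rad/s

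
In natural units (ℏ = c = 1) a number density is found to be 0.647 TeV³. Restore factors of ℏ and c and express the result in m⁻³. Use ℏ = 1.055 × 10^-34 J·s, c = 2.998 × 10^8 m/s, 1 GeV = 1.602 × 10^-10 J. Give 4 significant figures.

Number density is [L]⁻³ = [E]³/(ℏc)³.
1 GeV³ → 1/(ℏc)³ × (1 GeV in J)³ = 1.299 × 10^47 m⁻³.
Convert the energy scale: 0.647 TeV³ = 6.47 × 10^8 GeV³.
Result: 6.47 × 10^8 × 1.299 × 10^47 = 8.407 × 10^55 m⁻³.

8.407 × 10^55 m⁻³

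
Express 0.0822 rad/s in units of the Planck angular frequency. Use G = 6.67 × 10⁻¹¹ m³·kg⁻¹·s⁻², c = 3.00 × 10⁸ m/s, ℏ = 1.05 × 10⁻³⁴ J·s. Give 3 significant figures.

4.41 × 10⁻⁴⁵

Planck angular frequency: ω_P = √(c⁵/(ℏG)) = 1.86 × 10⁴³ rad/s.
0.0822 / 1.86 × 10⁴³ = 4.41 × 10⁻⁴⁵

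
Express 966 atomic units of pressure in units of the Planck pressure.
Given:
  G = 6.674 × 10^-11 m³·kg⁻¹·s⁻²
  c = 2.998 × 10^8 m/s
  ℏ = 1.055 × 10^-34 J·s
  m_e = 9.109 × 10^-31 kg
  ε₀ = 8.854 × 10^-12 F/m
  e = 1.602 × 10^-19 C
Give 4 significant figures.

6.108 × 10^-98

atomic unit of pressure: P_au = E_h/a₀³ = m_e⁴e¹⁰/((4πε₀)⁵ℏ⁸) = 2.929 × 10^13 Pa
Planck pressure: p_P = c⁷/(ℏG²) = 4.632 × 10^113 Pa
966 × 2.929 × 10^13 / 4.632 × 10^113 = 6.108 × 10^-98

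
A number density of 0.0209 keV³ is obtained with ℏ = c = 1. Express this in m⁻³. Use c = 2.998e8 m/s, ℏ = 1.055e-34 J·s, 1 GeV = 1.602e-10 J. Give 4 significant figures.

Number density is [L]⁻³ = [E]³/(ℏc)³.
1 GeV³ → 1/(ℏc)³ × (1 GeV in J)³ = 1.299e47 m⁻³.
Convert the energy scale: 0.0209 keV³ = 2.09e-20 GeV³.
Result: 2.09e-20 × 1.299e47 = 2.716e27 m⁻³.

2.716e27 m⁻³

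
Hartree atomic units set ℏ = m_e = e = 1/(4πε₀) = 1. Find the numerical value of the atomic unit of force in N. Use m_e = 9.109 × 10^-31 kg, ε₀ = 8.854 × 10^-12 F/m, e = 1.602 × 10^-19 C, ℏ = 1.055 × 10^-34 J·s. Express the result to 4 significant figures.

From ℏ = m_e = e = 1/(4πε₀) = 1 the force scale is F_au = E_h/a₀ = m_e²e⁶/((4πε₀)³ℏ⁴).
E_h = 4.354 × 10^-18 J
a₀ = 5.297 × 10^-11 m
E_h/a₀ = 8.220 × 10^-8 N

8.220 × 10^-8 N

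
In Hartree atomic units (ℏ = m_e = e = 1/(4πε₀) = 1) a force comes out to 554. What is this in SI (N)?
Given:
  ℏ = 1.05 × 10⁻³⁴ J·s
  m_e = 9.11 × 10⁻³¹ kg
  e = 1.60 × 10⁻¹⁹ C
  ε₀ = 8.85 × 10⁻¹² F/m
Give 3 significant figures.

One atomic unit of force: F_au = E_h/a₀ = m_e²e⁶/((4πε₀)³ℏ⁴) = 8.33 × 10⁻⁸ N.
554 × 8.33 × 10⁻⁸ N = 4.61 × 10⁻⁵ N

4.61 × 10⁻⁵ N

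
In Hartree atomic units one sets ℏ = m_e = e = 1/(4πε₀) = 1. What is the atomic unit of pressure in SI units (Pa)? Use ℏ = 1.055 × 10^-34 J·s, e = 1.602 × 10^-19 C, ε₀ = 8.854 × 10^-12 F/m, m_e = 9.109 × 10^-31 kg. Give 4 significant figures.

2.929 × 10^13 Pa

P_au = E_h/a₀³ = m_e⁴e¹⁰/((4πε₀)⁵ℏ⁸)
E_h = 4.354 × 10^-18 J
a₀ = 5.297 × 10^-11 m
E_h/a₀³ = 2.929 × 10^13 Pa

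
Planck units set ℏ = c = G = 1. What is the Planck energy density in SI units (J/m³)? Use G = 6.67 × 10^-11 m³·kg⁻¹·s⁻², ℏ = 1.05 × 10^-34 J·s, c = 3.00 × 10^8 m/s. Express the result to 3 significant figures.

From ℏ = c = G = 1 the energy density scale is u_P = c⁷/(ℏG²).
  = 2.19 × 10^59 / 4.67 × 10^-55
  = 4.68 × 10^113 J/m³

4.68 × 10^113 J/m³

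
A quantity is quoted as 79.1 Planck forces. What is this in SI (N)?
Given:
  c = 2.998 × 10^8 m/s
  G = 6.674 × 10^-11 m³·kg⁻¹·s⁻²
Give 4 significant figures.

9.575 × 10^45 N

One Planck force: F_P = c⁴/G = 1.210 × 10^44 N.
79.1 × 1.210 × 10^44 N = 9.575 × 10^45 N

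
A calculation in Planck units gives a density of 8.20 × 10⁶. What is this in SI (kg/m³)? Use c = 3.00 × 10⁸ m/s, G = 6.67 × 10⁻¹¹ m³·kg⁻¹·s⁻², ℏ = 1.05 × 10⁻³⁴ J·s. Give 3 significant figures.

4.27 × 10¹⁰³ kg/m³

One Planck density: ρ_P = c⁵/(ℏG²) = 5.20 × 10⁹⁶ kg/m³.
8.20 × 10⁶ × 5.20 × 10⁹⁶ kg/m³ = 4.27 × 10¹⁰³ kg/m³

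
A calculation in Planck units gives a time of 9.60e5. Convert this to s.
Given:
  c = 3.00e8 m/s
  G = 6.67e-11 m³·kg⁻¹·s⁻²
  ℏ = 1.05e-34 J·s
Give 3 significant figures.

One Planck time: t_P = √(ℏG/c⁵) = 5.37e-44 s.
9.60e5 × 5.37e-44 s = 5.15e-38 s

5.15e-38 s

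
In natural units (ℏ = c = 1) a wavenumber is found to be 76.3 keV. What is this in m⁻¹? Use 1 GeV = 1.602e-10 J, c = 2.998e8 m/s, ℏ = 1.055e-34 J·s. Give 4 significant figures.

3.865e11 m⁻¹

Inverse length is [E]/(ℏc).
1 GeV → 1/(ℏc) × (1 GeV in J) = 5.065e15 m⁻¹.
Convert the energy scale: 76.3 keV = 7.63e-5 GeV.
Result: 7.63e-5 × 5.065e15 = 3.865e11 m⁻¹.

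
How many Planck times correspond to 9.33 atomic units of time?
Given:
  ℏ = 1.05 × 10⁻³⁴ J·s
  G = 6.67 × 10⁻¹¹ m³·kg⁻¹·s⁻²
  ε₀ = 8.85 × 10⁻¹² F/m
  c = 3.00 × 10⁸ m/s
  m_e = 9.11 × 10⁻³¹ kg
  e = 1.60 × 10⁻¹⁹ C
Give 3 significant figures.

atomic unit of time: τ_au = (4πε₀)²ℏ³/(m_e e⁴) = 2.40 × 10⁻¹⁷ s
Planck time: t_P = √(ℏG/c⁵) = 5.37 × 10⁻⁴⁴ s
9.33 × 2.40 × 10⁻¹⁷ / 5.37 × 10⁻⁴⁴ = 4.17 × 10²⁷

4.17 × 10²⁷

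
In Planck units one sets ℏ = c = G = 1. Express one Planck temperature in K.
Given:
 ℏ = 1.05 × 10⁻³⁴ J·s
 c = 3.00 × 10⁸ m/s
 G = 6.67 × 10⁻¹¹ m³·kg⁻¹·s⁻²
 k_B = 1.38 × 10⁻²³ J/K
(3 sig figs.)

1.42 × 10³² K

T_P = √(ℏc⁵/G) / k_B
  = √(3.83 × 10¹⁸) × 7.25 × 10²²
  = 1.42 × 10³² K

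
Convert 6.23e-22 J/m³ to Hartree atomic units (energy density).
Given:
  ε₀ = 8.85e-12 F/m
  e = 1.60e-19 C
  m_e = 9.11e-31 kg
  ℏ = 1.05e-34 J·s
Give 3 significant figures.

atomic unit of energy density: u_au = E_h/a₀³ = m_e⁴e¹⁰/((4πε₀)⁵ℏ⁸) = 3.01e13 J/m³.
6.23e-22 / 3.01e13 = 2.07e-35

2.07e-35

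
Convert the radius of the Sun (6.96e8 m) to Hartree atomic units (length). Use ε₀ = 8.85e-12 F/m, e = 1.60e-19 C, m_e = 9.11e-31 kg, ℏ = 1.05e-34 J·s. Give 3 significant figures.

1.32e19

Bohr radius: a₀ = 4πε₀ℏ²/(m_e e²) = 5.26e-11 m.
6.96e8 / 5.26e-11 = 1.32e19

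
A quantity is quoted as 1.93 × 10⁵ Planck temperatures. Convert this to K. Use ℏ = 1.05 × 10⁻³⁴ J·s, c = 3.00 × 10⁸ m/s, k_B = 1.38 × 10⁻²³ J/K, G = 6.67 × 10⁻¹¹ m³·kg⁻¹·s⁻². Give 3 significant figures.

One Planck temperature: T_P = √(ℏc⁵/G) / k_B = 1.42 × 10³² K.
1.93 × 10⁵ × 1.42 × 10³² K = 2.74 × 10³⁷ K

2.74 × 10³⁷ K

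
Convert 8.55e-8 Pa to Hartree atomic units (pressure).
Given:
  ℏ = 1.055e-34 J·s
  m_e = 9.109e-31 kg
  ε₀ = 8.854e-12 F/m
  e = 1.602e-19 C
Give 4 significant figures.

2.919e-21

atomic unit of pressure: P_au = E_h/a₀³ = m_e⁴e¹⁰/((4πε₀)⁵ℏ⁸) = 2.929e13 Pa.
8.55e-8 / 2.929e13 = 2.919e-21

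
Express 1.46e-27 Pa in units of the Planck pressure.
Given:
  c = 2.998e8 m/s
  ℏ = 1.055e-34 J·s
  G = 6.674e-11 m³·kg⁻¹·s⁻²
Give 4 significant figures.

3.152e-141

Planck pressure: p_P = c⁷/(ℏG²) = 4.632e113 Pa.
1.46e-27 / 4.632e113 = 3.152e-141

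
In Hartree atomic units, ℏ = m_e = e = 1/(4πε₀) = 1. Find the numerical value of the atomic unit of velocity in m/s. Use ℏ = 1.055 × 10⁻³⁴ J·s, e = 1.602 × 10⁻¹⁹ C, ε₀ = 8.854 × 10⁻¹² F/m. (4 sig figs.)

Dimensional analysis gives v_au = e²/(4πε₀ℏ).
  = 2.566 × 10⁻³⁸ / 1.174 × 10⁻⁴⁴
  = 2.186 × 10⁶ m/s

2.186 × 10⁶ m/s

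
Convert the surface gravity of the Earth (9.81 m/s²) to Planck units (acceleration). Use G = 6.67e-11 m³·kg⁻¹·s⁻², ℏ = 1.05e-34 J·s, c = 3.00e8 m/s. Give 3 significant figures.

Planck acceleration: a_P = √(c⁷/(ℏG)) = 5.59e51 m/s².
9.81 / 5.59e51 = 1.76e-51

1.76e-51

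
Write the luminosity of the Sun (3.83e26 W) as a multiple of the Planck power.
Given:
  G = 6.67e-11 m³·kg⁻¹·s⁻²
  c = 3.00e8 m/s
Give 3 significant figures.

1.05e-26

Planck power: P_P = c⁵/G = 3.64e52 W.
3.83e26 / 3.64e52 = 1.05e-26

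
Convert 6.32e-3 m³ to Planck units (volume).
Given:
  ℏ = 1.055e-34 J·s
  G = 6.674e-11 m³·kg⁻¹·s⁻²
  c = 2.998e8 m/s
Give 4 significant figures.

Planck volume: V_P = (ℏG/c³)^(3/2) = 4.224e-105 m³.
6.32e-3 / 4.224e-105 = 1.496e102

1.496e102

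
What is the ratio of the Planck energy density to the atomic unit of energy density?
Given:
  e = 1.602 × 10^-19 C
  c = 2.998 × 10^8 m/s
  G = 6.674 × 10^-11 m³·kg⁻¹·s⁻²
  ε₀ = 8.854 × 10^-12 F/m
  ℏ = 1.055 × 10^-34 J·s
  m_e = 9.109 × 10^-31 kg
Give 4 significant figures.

Planck energy density: u_P = c⁷/(ℏG²) = 4.632 × 10^113 J/m³
atomic unit of energy density: u_au = E_h/a₀³ = m_e⁴e¹⁰/((4πε₀)⁵ℏ⁸) = 2.929 × 10^13 J/m³
ratio = 4.632 × 10^113 / 2.929 × 10^13 = 1.581 × 10^100

1.581 × 10^100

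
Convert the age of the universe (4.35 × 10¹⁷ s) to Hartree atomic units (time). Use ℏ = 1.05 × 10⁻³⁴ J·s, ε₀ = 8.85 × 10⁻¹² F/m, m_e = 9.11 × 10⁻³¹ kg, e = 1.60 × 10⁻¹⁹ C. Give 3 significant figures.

1.81 × 10³⁴

atomic unit of time: τ_au = (4πε₀)²ℏ³/(m_e e⁴) = 2.40 × 10⁻¹⁷ s.
4.35 × 10¹⁷ / 2.40 × 10⁻¹⁷ = 1.81 × 10³⁴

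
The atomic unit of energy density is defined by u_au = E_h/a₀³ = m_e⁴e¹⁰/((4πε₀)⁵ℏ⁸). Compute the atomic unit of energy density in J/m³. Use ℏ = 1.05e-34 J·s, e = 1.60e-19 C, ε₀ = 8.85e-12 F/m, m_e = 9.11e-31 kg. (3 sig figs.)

u_au = E_h/a₀³ = m_e⁴e¹⁰/((4πε₀)⁵ℏ⁸)
E_h = 4.38e-18 J
a₀ = 5.26e-11 m
E_h/a₀³ = 3.01e13 J/m³

3.01e13 J/m³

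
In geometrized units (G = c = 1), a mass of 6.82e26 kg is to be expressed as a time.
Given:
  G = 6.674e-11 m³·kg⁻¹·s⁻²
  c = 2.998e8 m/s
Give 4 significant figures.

1.689e-9 s

Mass → time via G/c³.
6.82e26 kg × (G/c³) = 1.689e-9 s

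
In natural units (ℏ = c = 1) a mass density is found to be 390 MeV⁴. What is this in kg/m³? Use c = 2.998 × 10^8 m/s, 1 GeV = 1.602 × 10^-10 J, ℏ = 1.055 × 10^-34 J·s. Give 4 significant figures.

Mass density is [E]/(c²[L]³) = [E]⁴/(ℏ³c⁵).
1 GeV⁴ → 1/(ℏ³c⁵) × (1 GeV in J)⁴ = 2.316 × 10^20 kg/m³.
Convert the energy scale: 390 MeV⁴ = 3.90 × 10^-10 GeV⁴.
Result: 3.90 × 10^-10 × 2.316 × 10^20 = 9.032 × 10^10 kg/m³.

9.032 × 10^10 kg/m³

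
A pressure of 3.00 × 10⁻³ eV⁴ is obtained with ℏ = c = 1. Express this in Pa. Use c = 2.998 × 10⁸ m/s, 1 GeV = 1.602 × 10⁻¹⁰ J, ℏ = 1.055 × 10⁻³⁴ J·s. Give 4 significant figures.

0.06245 Pa

Pressure is [E]/[L]³ = [E]⁴/(ℏc)³.
1 GeV⁴ → 1/(ℏc)³ × (1 GeV in J)⁴ = 2.082 × 10³⁷ Pa.
Convert the energy scale: 3.00 × 10⁻³ eV⁴ = 3.00 × 10⁻³⁹ GeV⁴.
Result: 3.00 × 10⁻³⁹ × 2.082 × 10³⁷ = 0.06245 Pa.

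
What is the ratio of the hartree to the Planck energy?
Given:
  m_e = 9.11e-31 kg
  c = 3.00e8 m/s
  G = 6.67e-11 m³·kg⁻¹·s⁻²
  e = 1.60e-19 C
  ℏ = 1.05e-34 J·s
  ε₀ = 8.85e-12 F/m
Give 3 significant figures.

hartree: E_h = m_e e⁴/(4πε₀ℏ)² = 4.38e-18 J
Planck energy: E_P = √(ℏc⁵/G) = 1.96e9 J
ratio = 4.38e-18 / 1.96e9 = 2.24e-27

2.24e-27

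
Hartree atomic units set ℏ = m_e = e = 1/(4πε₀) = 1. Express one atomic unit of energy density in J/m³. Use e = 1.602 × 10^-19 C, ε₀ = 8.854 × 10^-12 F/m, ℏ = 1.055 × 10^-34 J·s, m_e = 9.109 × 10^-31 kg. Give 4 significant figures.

2.929 × 10^13 J/m³

Dimensional analysis gives u_au = E_h/a₀³ = m_e⁴e¹⁰/((4πε₀)⁵ℏ⁸).
E_h = 4.354 × 10^-18 J
a₀ = 5.297 × 10^-11 m
E_h/a₀³ = 2.929 × 10^13 J/m³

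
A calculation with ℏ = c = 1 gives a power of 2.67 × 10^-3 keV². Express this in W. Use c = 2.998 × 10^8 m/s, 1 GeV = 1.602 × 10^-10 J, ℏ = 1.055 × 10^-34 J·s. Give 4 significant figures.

0.6495 W

Power is [E]/[T] = [E]²/ℏ.
1 GeV² → 1/ℏ × (1 GeV in J)² = 2.433 × 10^14 W.
Convert the energy scale: 2.67 × 10^-3 keV² = 2.67 × 10^-15 GeV².
Result: 2.67 × 10^-15 × 2.433 × 10^14 = 0.6495 W.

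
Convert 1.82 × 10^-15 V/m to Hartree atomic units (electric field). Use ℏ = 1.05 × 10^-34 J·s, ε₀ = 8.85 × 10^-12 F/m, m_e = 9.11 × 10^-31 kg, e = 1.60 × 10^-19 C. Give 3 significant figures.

3.50 × 10^-27

atomic unit of electric field: E_au = E_h/(e a₀) = m_e²e⁵/((4πε₀)³ℏ⁴) = 5.20 × 10^11 V/m.
1.82 × 10^-15 / 5.20 × 10^11 = 3.50 × 10^-27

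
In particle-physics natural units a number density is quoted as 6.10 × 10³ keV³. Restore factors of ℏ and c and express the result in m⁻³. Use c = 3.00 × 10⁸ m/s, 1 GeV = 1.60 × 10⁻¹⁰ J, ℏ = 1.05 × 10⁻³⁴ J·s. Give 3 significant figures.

Number density is [L]⁻³ = [E]³/(ℏc)³.
1 GeV³ → 1/(ℏc)³ × (1 GeV in J)³ = 1.31 × 10⁴⁷ m⁻³.
Convert the energy scale: 6.10 × 10³ keV³ = 6.10 × 10⁻¹⁵ GeV³.
Result: 6.10 × 10⁻¹⁵ × 1.31 × 10⁴⁷ = 7.99 × 10³² m⁻³.

7.99 × 10³² m⁻³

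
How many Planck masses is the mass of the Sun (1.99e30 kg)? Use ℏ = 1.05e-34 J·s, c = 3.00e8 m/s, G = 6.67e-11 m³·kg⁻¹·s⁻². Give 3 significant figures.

Planck mass: m_P = √(ℏc/G) = 2.17e-8 kg.
1.99e30 / 2.17e-8 = 9.16e37

9.16e37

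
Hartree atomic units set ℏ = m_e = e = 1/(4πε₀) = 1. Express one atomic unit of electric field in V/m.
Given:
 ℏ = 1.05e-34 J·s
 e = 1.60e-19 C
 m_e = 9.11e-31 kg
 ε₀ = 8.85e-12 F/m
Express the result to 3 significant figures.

5.20e11 V/m

The unique combination of the constants set to 1 with dimensions of electric field is E_au = E_h/(e a₀) = m_e²e⁵/((4πε₀)³ℏ⁴).
E_h = 4.38e-18 J
a₀ = 5.26e-11 m
E_h/(e·a₀) = 5.20e11 V/m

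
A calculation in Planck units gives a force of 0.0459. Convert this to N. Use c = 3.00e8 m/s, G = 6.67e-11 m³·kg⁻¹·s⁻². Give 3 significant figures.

5.57e42 N

One Planck force: F_P = c⁴/G = 1.21e44 N.
0.0459 × 1.21e44 N = 5.57e42 N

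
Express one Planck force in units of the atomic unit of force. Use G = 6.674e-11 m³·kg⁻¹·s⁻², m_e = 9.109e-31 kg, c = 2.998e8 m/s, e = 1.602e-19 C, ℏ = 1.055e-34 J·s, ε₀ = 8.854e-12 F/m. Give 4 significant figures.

1.473e51

Planck force: F_P = c⁴/G = 1.210e44 N
atomic unit of force: F_au = E_h/a₀ = m_e²e⁶/((4πε₀)³ℏ⁴) = 8.220e-8 N
ratio = 1.210e44 / 8.220e-8 = 1.473e51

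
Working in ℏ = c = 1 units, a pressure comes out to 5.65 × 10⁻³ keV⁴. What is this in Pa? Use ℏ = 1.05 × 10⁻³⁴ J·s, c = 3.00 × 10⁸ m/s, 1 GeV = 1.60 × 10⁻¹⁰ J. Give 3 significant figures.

Pressure is [E]/[L]³ = [E]⁴/(ℏc)³.
1 GeV⁴ → 1/(ℏc)³ × (1 GeV in J)⁴ = 2.10 × 10³⁷ Pa.
Convert the energy scale: 5.65 × 10⁻³ keV⁴ = 5.65 × 10⁻²⁷ GeV⁴.
Result: 5.65 × 10⁻²⁷ × 2.10 × 10³⁷ = 1.18 × 10¹¹ Pa.

1.18 × 10¹¹ Pa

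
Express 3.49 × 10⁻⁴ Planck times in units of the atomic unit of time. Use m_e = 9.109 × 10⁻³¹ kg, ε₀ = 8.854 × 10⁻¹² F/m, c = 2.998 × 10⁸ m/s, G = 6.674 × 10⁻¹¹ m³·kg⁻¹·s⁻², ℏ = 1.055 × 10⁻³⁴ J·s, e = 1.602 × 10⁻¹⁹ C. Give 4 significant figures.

Planck time: t_P = √(ℏG/c⁵) = 5.392 × 10⁻⁴⁴ s
atomic unit of time: τ_au = (4πε₀)²ℏ³/(m_e e⁴) = 2.423 × 10⁻¹⁷ s
3.49 × 10⁻⁴ × 5.392 × 10⁻⁴⁴ / 2.423 × 10⁻¹⁷ = 7.767 × 10⁻³¹

7.767 × 10⁻³¹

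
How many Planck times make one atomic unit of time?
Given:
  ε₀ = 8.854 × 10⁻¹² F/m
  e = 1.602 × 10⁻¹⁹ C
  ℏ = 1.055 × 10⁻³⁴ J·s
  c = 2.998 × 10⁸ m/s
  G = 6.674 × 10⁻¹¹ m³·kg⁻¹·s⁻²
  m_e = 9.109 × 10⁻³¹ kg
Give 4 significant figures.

atomic unit of time: τ_au = (4πε₀)²ℏ³/(m_e e⁴) = 2.423 × 10⁻¹⁷ s
Planck time: t_P = √(ℏG/c⁵) = 5.392 × 10⁻⁴⁴ s
ratio = 2.423 × 10⁻¹⁷ / 5.392 × 10⁻⁴⁴ = 4.494 × 10²⁶

4.494 × 10²⁶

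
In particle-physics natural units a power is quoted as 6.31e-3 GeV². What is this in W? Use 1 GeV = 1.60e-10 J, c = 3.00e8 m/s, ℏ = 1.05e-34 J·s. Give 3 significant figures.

Power is [E]/[T] = [E]²/ℏ.
1 GeV² → 1/ℏ × (1 GeV in J)² = 2.44e14 W.
Result: 6.31e-3 × 2.44e14 = 1.54e12 W.

1.54e12 W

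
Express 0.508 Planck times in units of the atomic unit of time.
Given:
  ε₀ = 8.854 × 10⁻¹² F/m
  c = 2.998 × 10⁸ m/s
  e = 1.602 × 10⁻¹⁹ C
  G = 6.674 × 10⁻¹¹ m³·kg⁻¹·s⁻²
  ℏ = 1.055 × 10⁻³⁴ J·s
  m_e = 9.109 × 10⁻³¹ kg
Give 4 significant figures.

1.130 × 10⁻²⁷

Planck time: t_P = √(ℏG/c⁵) = 5.392 × 10⁻⁴⁴ s
atomic unit of time: τ_au = (4πε₀)²ℏ³/(m_e e⁴) = 2.423 × 10⁻¹⁷ s
0.508 × 5.392 × 10⁻⁴⁴ / 2.423 × 10⁻¹⁷ = 1.130 × 10⁻²⁷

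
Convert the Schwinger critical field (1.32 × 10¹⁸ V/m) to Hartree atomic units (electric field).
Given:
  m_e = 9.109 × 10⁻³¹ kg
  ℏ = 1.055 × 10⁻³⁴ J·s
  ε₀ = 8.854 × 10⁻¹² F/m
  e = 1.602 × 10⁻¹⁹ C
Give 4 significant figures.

2.573 × 10⁶

atomic unit of electric field: E_au = E_h/(e a₀) = m_e²e⁵/((4πε₀)³ℏ⁴) = 5.131 × 10¹¹ V/m.
1.32 × 10¹⁸ / 5.131 × 10¹¹ = 2.573 × 10⁶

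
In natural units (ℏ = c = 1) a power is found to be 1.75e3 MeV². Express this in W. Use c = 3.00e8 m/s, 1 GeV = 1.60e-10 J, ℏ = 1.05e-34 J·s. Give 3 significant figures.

4.27e11 W

Power is [E]/[T] = [E]²/ℏ.
1 GeV² → 1/ℏ × (1 GeV in J)² = 2.44e14 W.
Convert the energy scale: 1.75e3 MeV² = 1.75e-3 GeV².
Result: 1.75e-3 × 2.44e14 = 4.27e11 W.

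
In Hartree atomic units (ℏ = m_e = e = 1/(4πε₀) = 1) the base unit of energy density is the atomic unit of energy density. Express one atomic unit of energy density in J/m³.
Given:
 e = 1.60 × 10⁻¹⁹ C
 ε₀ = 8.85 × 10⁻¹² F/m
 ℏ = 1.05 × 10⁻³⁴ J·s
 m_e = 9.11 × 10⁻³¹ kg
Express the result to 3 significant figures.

u_au = E_h/a₀³ = m_e⁴e¹⁰/((4πε₀)⁵ℏ⁸)
E_h = 4.38 × 10⁻¹⁸ J
a₀ = 5.26 × 10⁻¹¹ m
E_h/a₀³ = 3.01 × 10¹³ J/m³

3.01 × 10¹³ J/m³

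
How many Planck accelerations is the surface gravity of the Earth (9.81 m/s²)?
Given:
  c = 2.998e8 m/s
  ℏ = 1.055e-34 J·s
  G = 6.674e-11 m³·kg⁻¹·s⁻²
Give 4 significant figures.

1.764e-51

Planck acceleration: a_P = √(c⁷/(ℏG)) = 5.560e51 m/s².
9.81 / 5.560e51 = 1.764e-51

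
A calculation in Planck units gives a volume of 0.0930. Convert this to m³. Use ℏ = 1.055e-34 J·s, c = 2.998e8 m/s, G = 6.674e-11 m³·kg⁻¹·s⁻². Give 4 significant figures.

3.928e-106 m³

One Planck volume: V_P = (ℏG/c³)^(3/2) = 4.224e-105 m³.
0.0930 × 4.224e-105 m³ = 3.928e-106 m³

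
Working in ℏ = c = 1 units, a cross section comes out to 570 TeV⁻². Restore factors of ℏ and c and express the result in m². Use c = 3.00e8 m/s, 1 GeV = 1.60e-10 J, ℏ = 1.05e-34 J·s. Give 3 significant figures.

2.21e-35 m²

Area is [L]² = [E]⁻²·(ℏc)²; restore (ℏc)².
1 GeV⁻² → (ℏc)² × (1 GeV in J)⁻² = 3.88e-32 m².
Convert the energy scale: 570 TeV⁻² = 5.70e-4 GeV⁻².
Result: 5.70e-4 × 3.88e-32 = 2.21e-35 m².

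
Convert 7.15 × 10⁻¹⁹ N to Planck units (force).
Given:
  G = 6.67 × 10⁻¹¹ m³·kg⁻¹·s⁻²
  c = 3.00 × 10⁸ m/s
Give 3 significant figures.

5.89 × 10⁻⁶³

Planck force: F_P = c⁴/G = 1.21 × 10⁴⁴ N.
7.15 × 10⁻¹⁹ / 1.21 × 10⁴⁴ = 5.89 × 10⁻⁶³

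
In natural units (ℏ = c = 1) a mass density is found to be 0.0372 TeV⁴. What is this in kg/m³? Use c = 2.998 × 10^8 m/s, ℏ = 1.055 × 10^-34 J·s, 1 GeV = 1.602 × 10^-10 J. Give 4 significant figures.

8.615 × 10^30 kg/m³

Mass density is [E]/(c²[L]³) = [E]⁴/(ℏ³c⁵).
1 GeV⁴ → 1/(ℏ³c⁵) × (1 GeV in J)⁴ = 2.316 × 10^20 kg/m³.
Convert the energy scale: 0.0372 TeV⁴ = 3.72 × 10^10 GeV⁴.
Result: 3.72 × 10^10 × 2.316 × 10^20 = 8.615 × 10^30 kg/m³.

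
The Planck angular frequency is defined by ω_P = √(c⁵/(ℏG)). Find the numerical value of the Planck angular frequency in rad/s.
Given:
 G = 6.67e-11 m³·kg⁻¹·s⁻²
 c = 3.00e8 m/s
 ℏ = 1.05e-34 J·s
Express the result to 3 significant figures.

1.86e43 rad/s

ω_P = √(c⁵/(ℏG))
  = √(3.47e86)
  = 1.86e43 rad/s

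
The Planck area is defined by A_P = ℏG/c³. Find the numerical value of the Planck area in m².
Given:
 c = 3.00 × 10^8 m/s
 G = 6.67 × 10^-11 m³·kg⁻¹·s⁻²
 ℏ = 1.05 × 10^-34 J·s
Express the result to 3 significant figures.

2.59 × 10^-70 m²

A_P = ℏG/c³
  = 7.00 × 10^-45 / 2.70 × 10^25
  = 2.59 × 10^-70 m²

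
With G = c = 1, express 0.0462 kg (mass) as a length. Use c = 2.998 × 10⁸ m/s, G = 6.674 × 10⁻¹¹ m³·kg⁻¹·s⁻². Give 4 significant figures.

In G = c = 1 units mass has dimensions of length; the conversion factor is G/c².
0.0462 kg × (G/c²) = 3.431 × 10⁻²⁹ m

3.431 × 10⁻²⁹ m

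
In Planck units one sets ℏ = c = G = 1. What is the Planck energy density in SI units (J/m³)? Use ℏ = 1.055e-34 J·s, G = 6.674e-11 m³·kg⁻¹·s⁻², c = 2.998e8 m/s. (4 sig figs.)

u_P = c⁷/(ℏG²)
  = 2.177e59 / 4.699e-55
  = 4.632e113 J/m³

4.632e113 J/m³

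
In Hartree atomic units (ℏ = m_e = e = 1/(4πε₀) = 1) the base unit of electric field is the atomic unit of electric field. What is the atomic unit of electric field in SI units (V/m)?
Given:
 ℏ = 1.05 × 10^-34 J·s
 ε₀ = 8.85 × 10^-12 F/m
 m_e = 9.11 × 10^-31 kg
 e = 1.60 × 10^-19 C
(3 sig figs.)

5.20 × 10^11 V/m

E_au = E_h/(e a₀) = m_e²e⁵/((4πε₀)³ℏ⁴)
E_h = 4.38 × 10^-18 J
a₀ = 5.26 × 10^-11 m
E_h/(e·a₀) = 5.20 × 10^11 V/m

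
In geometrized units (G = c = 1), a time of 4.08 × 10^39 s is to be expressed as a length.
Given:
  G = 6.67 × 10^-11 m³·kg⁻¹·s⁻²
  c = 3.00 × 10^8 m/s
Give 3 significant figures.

Time → length via c.
4.08 × 10^39 s × (c) = 1.22 × 10^48 m

1.22 × 10^48 m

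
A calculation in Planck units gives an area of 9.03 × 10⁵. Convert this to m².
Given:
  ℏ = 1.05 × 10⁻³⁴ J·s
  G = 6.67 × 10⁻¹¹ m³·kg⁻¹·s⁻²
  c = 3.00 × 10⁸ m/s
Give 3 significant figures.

2.34 × 10⁻⁶⁴ m²

One Planck area: A_P = ℏG/c³ = 2.59 × 10⁻⁷⁰ m².
9.03 × 10⁵ × 2.59 × 10⁻⁷⁰ m² = 2.34 × 10⁻⁶⁴ m²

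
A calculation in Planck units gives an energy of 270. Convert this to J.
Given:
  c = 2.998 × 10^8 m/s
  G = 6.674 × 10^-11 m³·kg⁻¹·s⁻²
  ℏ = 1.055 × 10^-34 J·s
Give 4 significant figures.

One Planck energy: E_P = √(ℏc⁵/G) = 1.957 × 10^9 J.
270 × 1.957 × 10^9 J = 5.283 × 10^11 J

5.283 × 10^11 J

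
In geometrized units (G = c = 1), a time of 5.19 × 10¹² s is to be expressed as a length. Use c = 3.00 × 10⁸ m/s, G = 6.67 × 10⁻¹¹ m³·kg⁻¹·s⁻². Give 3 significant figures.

Time → length via c.
5.19 × 10¹² s × (c) = 1.56 × 10²¹ m

1.56 × 10²¹ m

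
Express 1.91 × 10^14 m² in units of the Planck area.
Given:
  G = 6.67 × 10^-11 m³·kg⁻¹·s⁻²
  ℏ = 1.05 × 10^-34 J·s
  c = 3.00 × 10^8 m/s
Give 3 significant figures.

Planck area: A_P = ℏG/c³ = 2.59 × 10^-70 m².
1.91 × 10^14 / 2.59 × 10^-70 = 7.36 × 10^83

7.36 × 10^83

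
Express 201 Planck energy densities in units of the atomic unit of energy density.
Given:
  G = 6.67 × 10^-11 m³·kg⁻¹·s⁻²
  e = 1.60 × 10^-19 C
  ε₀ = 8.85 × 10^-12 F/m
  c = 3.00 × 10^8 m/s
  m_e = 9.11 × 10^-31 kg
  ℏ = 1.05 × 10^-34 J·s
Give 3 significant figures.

3.12 × 10^102

Planck energy density: u_P = c⁷/(ℏG²) = 4.68 × 10^113 J/m³
atomic unit of energy density: u_au = E_h/a₀³ = m_e⁴e¹⁰/((4πε₀)⁵ℏ⁸) = 3.01 × 10^13 J/m³
201 × 4.68 × 10^113 / 3.01 × 10^13 = 3.12 × 10^102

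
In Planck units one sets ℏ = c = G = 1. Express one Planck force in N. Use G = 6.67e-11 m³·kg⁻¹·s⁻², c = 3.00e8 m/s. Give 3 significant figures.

F_P = c⁴/G
  = 8.10e33 / 6.67e-11
  = 1.21e44 N

1.21e44 N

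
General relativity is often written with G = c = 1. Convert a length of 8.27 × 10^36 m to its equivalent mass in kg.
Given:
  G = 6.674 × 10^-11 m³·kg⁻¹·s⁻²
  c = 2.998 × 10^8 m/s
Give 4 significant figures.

1.114 × 10^64 kg

Length → mass via c²/G.
8.27 × 10^36 m × (c²/G) = 1.114 × 10^64 kg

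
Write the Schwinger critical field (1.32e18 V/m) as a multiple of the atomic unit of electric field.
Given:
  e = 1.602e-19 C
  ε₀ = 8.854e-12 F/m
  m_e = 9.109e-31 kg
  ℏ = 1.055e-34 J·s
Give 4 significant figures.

2.573e6

atomic unit of electric field: E_au = E_h/(e a₀) = m_e²e⁵/((4πε₀)³ℏ⁴) = 5.131e11 V/m.
1.32e18 / 5.131e11 = 2.573e6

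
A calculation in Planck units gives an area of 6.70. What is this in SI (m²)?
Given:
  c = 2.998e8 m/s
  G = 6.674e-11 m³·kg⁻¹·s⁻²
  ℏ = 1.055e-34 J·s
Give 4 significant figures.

1.751e-69 m²

One Planck area: A_P = ℏG/c³ = 2.613e-70 m².
6.70 × 2.613e-70 m² = 1.751e-69 m²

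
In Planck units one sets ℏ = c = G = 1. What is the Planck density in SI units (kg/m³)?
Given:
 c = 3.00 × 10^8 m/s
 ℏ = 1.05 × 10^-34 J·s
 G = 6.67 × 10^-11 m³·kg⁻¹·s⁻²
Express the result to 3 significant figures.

ρ_P = c⁵/(ℏG²)
  = 2.43 × 10^42 / 4.67 × 10^-55
  = 5.20 × 10^96 kg/m³

5.20 × 10^96 kg/m³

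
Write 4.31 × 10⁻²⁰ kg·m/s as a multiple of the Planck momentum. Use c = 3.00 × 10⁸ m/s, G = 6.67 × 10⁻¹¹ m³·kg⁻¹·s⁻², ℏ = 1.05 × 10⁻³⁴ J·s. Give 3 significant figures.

Planck momentum: p_P = √(ℏc³/G) = 6.52 kg·m/s.
4.31 × 10⁻²⁰ / 6.52 = 6.61 × 10⁻²¹

6.61 × 10⁻²¹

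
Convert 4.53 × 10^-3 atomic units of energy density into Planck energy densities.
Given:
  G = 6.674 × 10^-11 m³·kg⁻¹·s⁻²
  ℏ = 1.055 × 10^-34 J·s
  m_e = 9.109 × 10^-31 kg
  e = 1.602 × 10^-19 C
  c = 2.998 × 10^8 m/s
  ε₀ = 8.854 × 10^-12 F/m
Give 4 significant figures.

atomic unit of energy density: u_au = E_h/a₀³ = m_e⁴e¹⁰/((4πε₀)⁵ℏ⁸) = 2.929 × 10^13 J/m³
Planck energy density: u_P = c⁷/(ℏG²) = 4.632 × 10^113 J/m³
4.53 × 10^-3 × 2.929 × 10^13 / 4.632 × 10^113 = 2.864 × 10^-103

2.864 × 10^-103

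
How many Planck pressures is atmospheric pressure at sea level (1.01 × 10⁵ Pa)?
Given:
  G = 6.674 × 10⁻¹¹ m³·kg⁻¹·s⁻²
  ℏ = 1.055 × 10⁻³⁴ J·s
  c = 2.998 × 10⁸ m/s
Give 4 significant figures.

2.180 × 10⁻¹⁰⁹

Planck pressure: p_P = c⁷/(ℏG²) = 4.632 × 10¹¹³ Pa.
1.01 × 10⁵ / 4.632 × 10¹¹³ = 2.180 × 10⁻¹⁰⁹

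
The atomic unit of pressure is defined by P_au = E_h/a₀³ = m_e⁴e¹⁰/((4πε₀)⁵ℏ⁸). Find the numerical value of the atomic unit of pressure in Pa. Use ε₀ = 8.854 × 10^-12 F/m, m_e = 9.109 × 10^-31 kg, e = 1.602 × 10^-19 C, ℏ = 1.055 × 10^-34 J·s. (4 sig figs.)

2.929 × 10^13 Pa

P_au = E_h/a₀³ = m_e⁴e¹⁰/((4πε₀)⁵ℏ⁸)
E_h = 4.354 × 10^-18 J
a₀ = 5.297 × 10^-11 m
E_h/a₀³ = 2.929 × 10^13 Pa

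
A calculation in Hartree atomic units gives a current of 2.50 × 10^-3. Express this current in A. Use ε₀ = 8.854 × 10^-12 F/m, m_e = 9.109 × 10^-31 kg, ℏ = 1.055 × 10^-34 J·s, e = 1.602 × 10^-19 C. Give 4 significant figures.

1.653 × 10^-5 A

One atomic unit of electric current: I_au = e E_h/ℏ = m_e e⁵/((4πε₀)²ℏ³) = 6.612 × 10^-3 A.
2.50 × 10^-3 × 6.612 × 10^-3 A = 1.653 × 10^-5 A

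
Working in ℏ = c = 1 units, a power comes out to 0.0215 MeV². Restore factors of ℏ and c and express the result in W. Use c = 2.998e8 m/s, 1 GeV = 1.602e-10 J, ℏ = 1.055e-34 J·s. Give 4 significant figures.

Power is [E]/[T] = [E]²/ℏ.
1 GeV² → 1/ℏ × (1 GeV in J)² = 2.433e14 W.
Convert the energy scale: 0.0215 MeV² = 2.15e-8 GeV².
Result: 2.15e-8 × 2.433e14 = 5.230e6 W.

5.230e6 W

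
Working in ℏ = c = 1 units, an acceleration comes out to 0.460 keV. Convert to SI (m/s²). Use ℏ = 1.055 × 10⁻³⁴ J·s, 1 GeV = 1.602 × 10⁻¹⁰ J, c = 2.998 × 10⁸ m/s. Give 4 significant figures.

Acceleration is [L]/[T]² = c·[E]/ℏ.
1 GeV → c/ℏ × (1 GeV in J) = 4.552 × 10³² m/s².
Convert the energy scale: 0.460 keV = 4.60 × 10⁻⁷ GeV.
Result: 4.60 × 10⁻⁷ × 4.552 × 10³² = 2.094 × 10²⁶ m/s².

2.094 × 10²⁶ m/s²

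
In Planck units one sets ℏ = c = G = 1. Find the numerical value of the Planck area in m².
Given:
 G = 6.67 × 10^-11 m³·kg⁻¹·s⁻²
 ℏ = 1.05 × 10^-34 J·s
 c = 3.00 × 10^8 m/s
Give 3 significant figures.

A_P = ℏG/c³
  = 7.00 × 10^-45 / 2.70 × 10^25
  = 2.59 × 10^-70 m²

2.59 × 10^-70 m²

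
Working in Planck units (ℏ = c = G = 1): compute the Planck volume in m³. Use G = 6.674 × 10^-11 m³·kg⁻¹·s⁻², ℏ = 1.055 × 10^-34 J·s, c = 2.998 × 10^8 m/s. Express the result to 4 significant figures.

4.224 × 10^-105 m³

The unique combination of the constants set to 1 with dimensions of volume is V_P = (ℏG/c³)^(3/2).
  = √(1.784 × 10^-209)
  = 4.224 × 10^-105 m³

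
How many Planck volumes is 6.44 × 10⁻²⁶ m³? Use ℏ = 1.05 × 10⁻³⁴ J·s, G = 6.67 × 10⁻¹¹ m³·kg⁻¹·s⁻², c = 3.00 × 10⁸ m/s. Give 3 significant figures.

Planck volume: V_P = (ℏG/c³)^(3/2) = 4.18 × 10⁻¹⁰⁵ m³.
6.44 × 10⁻²⁶ / 4.18 × 10⁻¹⁰⁵ = 1.54 × 10⁷⁹

1.54 × 10⁷⁹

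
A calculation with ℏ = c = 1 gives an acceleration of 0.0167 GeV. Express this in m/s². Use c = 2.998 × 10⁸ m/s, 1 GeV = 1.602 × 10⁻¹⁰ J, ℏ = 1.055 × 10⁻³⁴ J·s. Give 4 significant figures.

7.603 × 10³⁰ m/s²

Acceleration is [L]/[T]² = c·[E]/ℏ.
1 GeV → c/ℏ × (1 GeV in J) = 4.552 × 10³² m/s².
Result: 0.0167 × 4.552 × 10³² = 7.603 × 10³⁰ m/s².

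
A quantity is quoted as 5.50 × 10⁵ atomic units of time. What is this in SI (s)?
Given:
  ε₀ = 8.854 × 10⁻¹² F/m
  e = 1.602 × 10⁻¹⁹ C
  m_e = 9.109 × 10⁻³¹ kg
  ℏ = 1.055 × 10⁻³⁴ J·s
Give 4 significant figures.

1.333 × 10⁻¹¹ s

One atomic unit of time: τ_au = (4πε₀)²ℏ³/(m_e e⁴) = 2.423 × 10⁻¹⁷ s.
5.50 × 10⁵ × 2.423 × 10⁻¹⁷ s = 1.333 × 10⁻¹¹ s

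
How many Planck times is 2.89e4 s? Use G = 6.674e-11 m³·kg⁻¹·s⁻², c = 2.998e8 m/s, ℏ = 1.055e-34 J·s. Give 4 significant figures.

Planck time: t_P = √(ℏG/c⁵) = 5.392e-44 s.
2.89e4 / 5.392e-44 = 5.360e47

5.360e47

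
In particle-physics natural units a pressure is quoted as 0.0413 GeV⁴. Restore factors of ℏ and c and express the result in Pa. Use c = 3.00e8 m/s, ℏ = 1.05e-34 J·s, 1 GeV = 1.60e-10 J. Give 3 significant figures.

Pressure is [E]/[L]³ = [E]⁴/(ℏc)³.
1 GeV⁴ → 1/(ℏc)³ × (1 GeV in J)⁴ = 2.10e37 Pa.
Result: 0.0413 × 2.10e37 = 8.66e35 Pa.

8.66e35 Pa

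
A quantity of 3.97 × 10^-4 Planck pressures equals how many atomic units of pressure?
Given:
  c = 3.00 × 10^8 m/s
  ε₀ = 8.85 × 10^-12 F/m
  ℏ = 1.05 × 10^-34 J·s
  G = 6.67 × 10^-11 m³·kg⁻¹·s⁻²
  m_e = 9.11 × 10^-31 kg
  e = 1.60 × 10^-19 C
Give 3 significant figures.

6.17 × 10^96

Planck pressure: p_P = c⁷/(ℏG²) = 4.68 × 10^113 Pa
atomic unit of pressure: P_au = E_h/a₀³ = m_e⁴e¹⁰/((4πε₀)⁵ℏ⁸) = 3.01 × 10^13 Pa
3.97 × 10^-4 × 4.68 × 10^113 / 3.01 × 10^13 = 6.17 × 10^96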